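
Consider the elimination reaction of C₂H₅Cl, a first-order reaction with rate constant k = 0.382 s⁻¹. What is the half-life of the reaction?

1.815 s

Step 1: For a first-order reaction, t₁/₂ = ln(2)/k
Step 2: t₁/₂ = ln(2)/0.382
Step 3: t₁/₂ = 0.6931/0.382 = 1.815 s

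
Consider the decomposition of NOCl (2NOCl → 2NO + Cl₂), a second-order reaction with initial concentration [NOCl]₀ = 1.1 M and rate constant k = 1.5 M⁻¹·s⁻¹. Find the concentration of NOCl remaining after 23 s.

0.02824 M

Step 1: For a second-order reaction: 1/[NOCl] = 1/[NOCl]₀ + kt
Step 2: 1/[NOCl] = 1/1.1 + 1.5 × 23
Step 3: 1/[NOCl] = 0.9091 + 34.5 = 35.41
Step 4: [NOCl] = 1/35.41 = 0.02824 M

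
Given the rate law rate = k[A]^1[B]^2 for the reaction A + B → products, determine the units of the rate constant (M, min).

M⁻²·min⁻¹

Step 1: Overall order = 1 + 2 = 3.
Step 2: rate has units M·min⁻¹; [A]^1[B]^2 has units M^3.
Step 3: k = rate/([A]^1[B]^2), so units of k = M^(1-3)·min⁻¹ = M⁻²·min⁻¹.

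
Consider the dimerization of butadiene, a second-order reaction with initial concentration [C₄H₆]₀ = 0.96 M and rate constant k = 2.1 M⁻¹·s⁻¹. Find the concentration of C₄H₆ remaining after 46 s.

0.01024 M

Step 1: For a second-order reaction: 1/[C₄H₆] = 1/[C₄H₆]₀ + kt
Step 2: 1/[C₄H₆] = 1/0.96 + 2.1 × 46
Step 3: 1/[C₄H₆] = 1.042 + 96.6 = 97.64
Step 4: [C₄H₆] = 1/97.64 = 0.01024 M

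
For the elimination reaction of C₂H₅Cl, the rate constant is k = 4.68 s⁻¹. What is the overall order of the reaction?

first order (1)

Step 1: The units of k for an nth-order reaction are (concentration)^(1-n)·(time)⁻¹.
Step 2: Here k has units s⁻¹, so the concentration exponent is 0.
Step 3: 1 - n = 0 ⇒ n = 1. The reaction is first order.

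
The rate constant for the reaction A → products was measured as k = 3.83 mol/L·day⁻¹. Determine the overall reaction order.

zeroth order (0)

Step 1: The units of k for an nth-order reaction are (concentration)^(1-n)·(time)⁻¹.
Step 2: Here k has units mol/L·day⁻¹, so the concentration exponent is 1.
Step 3: 1 - n = 1 ⇒ n = 0. The reaction is zeroth order.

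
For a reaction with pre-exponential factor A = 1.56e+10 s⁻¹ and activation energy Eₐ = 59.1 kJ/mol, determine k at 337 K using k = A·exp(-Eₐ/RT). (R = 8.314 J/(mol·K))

1.08e+01 s⁻¹

Step 1: Use the Arrhenius equation: k = A × exp(-Eₐ/RT)
Step 2: Convert Eₐ to J/mol: 59.1 kJ/mol = 59100 J/mol
Step 3: Calculate the exponent: -Eₐ/(RT) = -59100/(8.314 × 337) = -21.09345
Step 4: k = 1.56e+10 × exp(-21.09345)
Step 5: k = 1.56e+10 × 6.90607e-10 = 1.0773e+01 s⁻¹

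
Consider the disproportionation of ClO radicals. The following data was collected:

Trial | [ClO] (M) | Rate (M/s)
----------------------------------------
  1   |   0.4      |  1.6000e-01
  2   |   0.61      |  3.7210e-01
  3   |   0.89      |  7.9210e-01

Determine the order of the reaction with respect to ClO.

second order (2)

Step 1: Compare trials to find order n where rate₂/rate₁ = ([ClO]₂/[ClO]₁)^n
Step 2: rate₂/rate₁ = 3.7210e-01/1.6000e-01 = 2.326
Step 3: [ClO]₂/[ClO]₁ = 0.61/0.4 = 1.525
Step 4: n = ln(2.326)/ln(1.525) = 2.00 ≈ 2
Step 5: The reaction is second order in ClO.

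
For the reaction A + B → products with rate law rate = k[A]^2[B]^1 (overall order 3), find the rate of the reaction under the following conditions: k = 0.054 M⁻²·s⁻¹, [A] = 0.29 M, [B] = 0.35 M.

0.001589 M/s

Step 1: The rate law is rate = k[A]^2[B]^1, overall order = 2+1 = 3
Step 2: Substitute values: rate = 0.054 × (0.29)^2 × (0.35)^1
Step 3: rate = 0.054 × 0.0841 × 0.35 = 0.00158949 M/s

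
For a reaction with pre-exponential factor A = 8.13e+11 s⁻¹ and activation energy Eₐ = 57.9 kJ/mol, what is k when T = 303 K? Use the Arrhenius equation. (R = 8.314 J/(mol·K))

8.48e+01 s⁻¹

Step 1: Use the Arrhenius equation: k = A × exp(-Eₐ/RT)
Step 2: Convert Eₐ to J/mol: 57.9 kJ/mol = 57900 J/mol
Step 3: Calculate the exponent: -Eₐ/(RT) = -57900/(8.314 × 303) = -22.98402
Step 4: k = 8.13e+11 × exp(-22.98402)
Step 5: k = 8.13e+11 × 1.04272e-10 = 8.4773e+01 s⁻¹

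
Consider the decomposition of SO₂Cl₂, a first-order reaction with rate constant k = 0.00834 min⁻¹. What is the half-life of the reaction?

83.11 min

Step 1: For a first-order reaction, t₁/₂ = ln(2)/k
Step 2: t₁/₂ = ln(2)/0.00834
Step 3: t₁/₂ = 0.6931/0.00834 = 83.11 min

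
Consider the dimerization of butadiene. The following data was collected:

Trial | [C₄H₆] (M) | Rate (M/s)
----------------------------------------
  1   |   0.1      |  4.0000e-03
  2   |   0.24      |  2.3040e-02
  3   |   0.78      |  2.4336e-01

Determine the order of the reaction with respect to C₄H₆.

second order (2)

Step 1: Compare trials to find order n where rate₂/rate₁ = ([C₄H₆]₂/[C₄H₆]₁)^n
Step 2: rate₂/rate₁ = 2.3040e-02/4.0000e-03 = 5.76
Step 3: [C₄H₆]₂/[C₄H₆]₁ = 0.24/0.1 = 2.4
Step 4: n = ln(5.76)/ln(2.4) = 2.00 ≈ 2
Step 5: The reaction is second order in C₄H₆.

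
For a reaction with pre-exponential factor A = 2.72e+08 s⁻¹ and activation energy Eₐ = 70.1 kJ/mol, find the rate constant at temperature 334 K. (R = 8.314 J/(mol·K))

2.96e-03 s⁻¹

Step 1: Use the Arrhenius equation: k = A × exp(-Eₐ/RT)
Step 2: Convert Eₐ to J/mol: 70.1 kJ/mol = 70100 J/mol
Step 3: Calculate the exponent: -Eₐ/(RT) = -70100/(8.314 × 334) = -25.24420
Step 4: k = 2.72e+08 × exp(-25.24420)
Step 5: k = 2.72e+08 × 1.08789e-11 = 2.9591e-03 s⁻¹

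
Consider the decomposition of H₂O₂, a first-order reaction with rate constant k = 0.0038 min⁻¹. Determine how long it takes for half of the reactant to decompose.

182.4 min

Step 1: For a first-order reaction, t₁/₂ = ln(2)/k
Step 2: t₁/₂ = ln(2)/0.0038
Step 3: t₁/₂ = 0.6931/0.0038 = 182.4 min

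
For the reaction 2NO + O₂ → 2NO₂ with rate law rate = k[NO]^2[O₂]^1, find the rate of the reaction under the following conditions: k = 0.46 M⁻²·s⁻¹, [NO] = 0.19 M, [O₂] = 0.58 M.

0.009631 M/s

Step 1: The rate law is rate = k[NO]^2[O₂]^1
Step 2: Substitute: rate = 0.46 × (0.19)^2 × (0.58)^1
Step 3: rate = 0.46 × 0.0361 × 0.58 = 0.00963148 M/s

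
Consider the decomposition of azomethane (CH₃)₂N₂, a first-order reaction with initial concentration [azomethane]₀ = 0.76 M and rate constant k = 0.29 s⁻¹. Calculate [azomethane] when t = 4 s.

0.2382 M

Step 1: For a first-order reaction: [azomethane] = [azomethane]₀ × e^(-kt)
Step 2: [azomethane] = 0.76 × e^(-0.29 × 4)
Step 3: [azomethane] = 0.76 × e^(-1.16)
Step 4: [azomethane] = 0.76 × 0.313486 = 0.2382 M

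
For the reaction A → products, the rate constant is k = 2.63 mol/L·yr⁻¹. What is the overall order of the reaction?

zeroth order (0)

Step 1: The units of k for an nth-order reaction are (concentration)^(1-n)·(time)⁻¹.
Step 2: Here k has units mol/L·yr⁻¹, so the concentration exponent is 1.
Step 3: 1 - n = 1 ⇒ n = 0. The reaction is zeroth order.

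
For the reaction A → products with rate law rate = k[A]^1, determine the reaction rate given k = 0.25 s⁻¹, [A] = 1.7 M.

0.425 M/s

Step 1: Identify the rate law: rate = k[A]^1
Step 2: Substitute values: rate = 0.25 × (1.7)^1
Step 3: Calculate: rate = 0.25 × 1.7 = 0.425 M/s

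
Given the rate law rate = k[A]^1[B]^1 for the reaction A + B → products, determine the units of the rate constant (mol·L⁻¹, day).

(mol·L⁻¹)⁻¹·day⁻¹

Step 1: Overall order = 1 + 1 = 2.
Step 2: rate has units mol·L⁻¹·day⁻¹; [A]^1[B]^1 has units (mol·L⁻¹)^2.
Step 3: k = rate/([A]^1[B]^1), so units of k = (mol·L⁻¹)^(1-2)·day⁻¹ = (mol·L⁻¹)⁻¹·day⁻¹.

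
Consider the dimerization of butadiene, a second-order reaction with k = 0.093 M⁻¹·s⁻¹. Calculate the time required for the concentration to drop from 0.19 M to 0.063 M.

114.1 s

Step 1: For second-order: t = (1/[C₄H₆] - 1/[C₄H₆]₀)/k
Step 2: t = (1/0.063 - 1/0.19)/0.093
Step 3: t = (15.87 - 5.263)/0.093
Step 4: t = 10.61/0.093 = 114.1 s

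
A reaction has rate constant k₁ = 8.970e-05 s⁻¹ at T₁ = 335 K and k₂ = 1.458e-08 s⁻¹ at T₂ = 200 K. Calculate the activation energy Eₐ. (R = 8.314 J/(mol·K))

36.0 kJ/mol

Step 1: Use the two-temperature Arrhenius form: ln(k₂/k₁) = -Eₐ/R × (1/T₂ - 1/T₁)
Step 2: ln(k₂/k₁) = ln(1.458e-08/8.970e-05) = ln(0.000162542) = -8.72458
Step 3: 1/T₂ - 1/T₁ = 1/200 - 1/335 = 2.014925e-03 K⁻¹
Step 4: Eₐ = -R × ln(k₂/k₁) / (1/T₂ - 1/T₁) = -8.314 × -8.72458 / 2.014925e-03
Step 5: Eₐ = 3.5999e+04 J/mol = 36.0 kJ/mol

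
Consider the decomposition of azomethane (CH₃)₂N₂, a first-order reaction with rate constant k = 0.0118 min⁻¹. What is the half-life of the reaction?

58.74 min

Step 1: For a first-order reaction, t₁/₂ = ln(2)/k
Step 2: t₁/₂ = ln(2)/0.0118
Step 3: t₁/₂ = 0.6931/0.0118 = 58.74 min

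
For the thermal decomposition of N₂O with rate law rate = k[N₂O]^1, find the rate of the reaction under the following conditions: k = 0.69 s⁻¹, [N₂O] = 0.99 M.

0.6831 M/s

Step 1: Identify the rate law: rate = k[N₂O]^1
Step 2: Substitute values: rate = 0.69 × (0.99)^1
Step 3: Calculate: rate = 0.69 × 0.99 = 0.6831 M/s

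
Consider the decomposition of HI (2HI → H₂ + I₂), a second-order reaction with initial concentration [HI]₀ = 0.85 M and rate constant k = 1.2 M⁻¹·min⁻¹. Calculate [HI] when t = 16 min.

0.04908 M

Step 1: For a second-order reaction: 1/[HI] = 1/[HI]₀ + kt
Step 2: 1/[HI] = 1/0.85 + 1.2 × 16
Step 3: 1/[HI] = 1.176 + 19.2 = 20.38
Step 4: [HI] = 1/20.38 = 0.04908 M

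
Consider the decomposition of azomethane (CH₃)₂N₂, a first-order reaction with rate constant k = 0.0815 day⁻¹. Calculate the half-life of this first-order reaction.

8.505 day

Step 1: For a first-order reaction, t₁/₂ = ln(2)/k
Step 2: t₁/₂ = ln(2)/0.0815
Step 3: t₁/₂ = 0.6931/0.0815 = 8.505 day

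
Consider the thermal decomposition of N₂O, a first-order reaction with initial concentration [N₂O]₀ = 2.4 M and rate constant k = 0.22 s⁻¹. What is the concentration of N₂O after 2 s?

1.546 M

Step 1: For a first-order reaction: [N₂O] = [N₂O]₀ × e^(-kt)
Step 2: [N₂O] = 2.4 × e^(-0.22 × 2)
Step 3: [N₂O] = 2.4 × e^(-0.44)
Step 4: [N₂O] = 2.4 × 0.644036 = 1.546 M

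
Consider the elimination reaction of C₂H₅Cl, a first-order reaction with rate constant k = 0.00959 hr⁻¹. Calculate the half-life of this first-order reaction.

72.28 hr

Step 1: For a first-order reaction, t₁/₂ = ln(2)/k
Step 2: t₁/₂ = ln(2)/0.00959
Step 3: t₁/₂ = 0.6931/0.00959 = 72.28 hr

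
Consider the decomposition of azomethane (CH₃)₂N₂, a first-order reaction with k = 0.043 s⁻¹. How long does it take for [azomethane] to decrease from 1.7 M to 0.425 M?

32.24 s

Step 1: For first-order: t = ln([azomethane]₀/[azomethane])/k
Step 2: t = ln(1.7/0.425)/0.043
Step 3: t = ln(4)/0.043
Step 4: t = 1.386/0.043 = 32.24 s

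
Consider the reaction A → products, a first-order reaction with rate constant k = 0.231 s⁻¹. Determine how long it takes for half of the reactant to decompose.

3.001 s

Step 1: For a first-order reaction, t₁/₂ = ln(2)/k
Step 2: t₁/₂ = ln(2)/0.231
Step 3: t₁/₂ = 0.6931/0.231 = 3.001 s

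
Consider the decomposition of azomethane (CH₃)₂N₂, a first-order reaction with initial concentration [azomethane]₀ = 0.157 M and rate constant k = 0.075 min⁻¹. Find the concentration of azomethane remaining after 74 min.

0.0006103 M

Step 1: For a first-order reaction: [azomethane] = [azomethane]₀ × e^(-kt)
Step 2: [azomethane] = 0.157 × e^(-0.075 × 74)
Step 3: [azomethane] = 0.157 × e^(-5.55)
Step 4: [azomethane] = 0.157 × 0.00388746 = 0.0006103 M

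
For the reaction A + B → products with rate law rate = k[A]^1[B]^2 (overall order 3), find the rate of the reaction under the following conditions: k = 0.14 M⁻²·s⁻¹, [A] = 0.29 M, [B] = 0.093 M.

0.0003511 M/s

Step 1: The rate law is rate = k[A]^1[B]^2, overall order = 1+2 = 3
Step 2: Substitute values: rate = 0.14 × (0.29)^1 × (0.093)^2
Step 3: rate = 0.14 × 0.29 × 0.008649 = 0.000351149 M/s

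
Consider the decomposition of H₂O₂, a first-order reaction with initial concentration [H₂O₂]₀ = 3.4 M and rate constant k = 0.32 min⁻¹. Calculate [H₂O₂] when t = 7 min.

0.362 M

Step 1: For a first-order reaction: [H₂O₂] = [H₂O₂]₀ × e^(-kt)
Step 2: [H₂O₂] = 3.4 × e^(-0.32 × 7)
Step 3: [H₂O₂] = 3.4 × e^(-2.24)
Step 4: [H₂O₂] = 3.4 × 0.106459 = 0.362 M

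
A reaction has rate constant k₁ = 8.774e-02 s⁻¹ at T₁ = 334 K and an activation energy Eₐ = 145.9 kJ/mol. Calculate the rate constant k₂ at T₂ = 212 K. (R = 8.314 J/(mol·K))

6.485e-15 s⁻¹

Step 1: Use the two-temperature Arrhenius form: ln(k₂/k₁) = -Eₐ/R × (1/T₂ - 1/T₁)
Step 2: Convert Eₐ to J/mol: 145.9 kJ/mol = 145900 J/mol
Step 3: 1/T₂ - 1/T₁ = 1/212 - 1/334 = 1.722969e-03 K⁻¹
Step 4: ln(k₂/k₁) = -145900/8.314 × 1.722969e-03 = -30.23589
Step 5: k₂ = k₁ × exp(-30.23589) = 8.774e-02 × 7.39128e-14 = 6.485e-15 s⁻¹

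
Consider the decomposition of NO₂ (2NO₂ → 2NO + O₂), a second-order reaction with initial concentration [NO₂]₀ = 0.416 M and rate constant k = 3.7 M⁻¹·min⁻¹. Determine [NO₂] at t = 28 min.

0.009434 M

Step 1: For a second-order reaction: 1/[NO₂] = 1/[NO₂]₀ + kt
Step 2: 1/[NO₂] = 1/0.416 + 3.7 × 28
Step 3: 1/[NO₂] = 2.404 + 103.6 = 106
Step 4: [NO₂] = 1/106 = 0.009434 M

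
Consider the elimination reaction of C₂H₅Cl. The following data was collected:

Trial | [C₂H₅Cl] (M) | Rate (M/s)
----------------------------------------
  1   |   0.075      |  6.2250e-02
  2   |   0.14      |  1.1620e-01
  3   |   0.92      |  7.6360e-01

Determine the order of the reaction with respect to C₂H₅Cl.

first order (1)

Step 1: Compare trials to find order n where rate₂/rate₁ = ([C₂H₅Cl]₂/[C₂H₅Cl]₁)^n
Step 2: rate₂/rate₁ = 1.1620e-01/6.2250e-02 = 1.867
Step 3: [C₂H₅Cl]₂/[C₂H₅Cl]₁ = 0.14/0.075 = 1.867
Step 4: n = ln(1.867)/ln(1.867) = 1.00 ≈ 1
Step 5: The reaction is first order in C₂H₅Cl.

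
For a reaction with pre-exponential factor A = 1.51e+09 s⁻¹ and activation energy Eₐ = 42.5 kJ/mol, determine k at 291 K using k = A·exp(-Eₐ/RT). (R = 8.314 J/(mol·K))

3.55e+01 s⁻¹

Step 1: Use the Arrhenius equation: k = A × exp(-Eₐ/RT)
Step 2: Convert Eₐ to J/mol: 42.5 kJ/mol = 42500 J/mol
Step 3: Calculate the exponent: -Eₐ/(RT) = -42500/(8.314 × 291) = -17.56653
Step 4: k = 1.51e+09 × exp(-17.56653)
Step 5: k = 1.51e+09 × 2.34938e-08 = 3.5476e+01 s⁻¹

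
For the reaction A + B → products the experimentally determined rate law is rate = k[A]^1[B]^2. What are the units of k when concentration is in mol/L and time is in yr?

(mol/L)⁻²·yr⁻¹

Step 1: Overall order = 1 + 2 = 3.
Step 2: rate has units mol/L·yr⁻¹; [A]^1[B]^2 has units (mol/L)^3.
Step 3: k = rate/([A]^1[B]^2), so units of k = (mol/L)^(1-3)·yr⁻¹ = (mol/L)⁻²·yr⁻¹.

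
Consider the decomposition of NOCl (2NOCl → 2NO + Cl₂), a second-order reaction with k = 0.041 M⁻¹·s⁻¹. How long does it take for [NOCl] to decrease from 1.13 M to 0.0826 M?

273.7 s

Step 1: For second-order: t = (1/[NOCl] - 1/[NOCl]₀)/k
Step 2: t = (1/0.0826 - 1/1.13)/0.041
Step 3: t = (12.11 - 0.885)/0.041
Step 4: t = 11.22/0.041 = 273.7 s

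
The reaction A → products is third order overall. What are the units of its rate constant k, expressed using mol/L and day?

(mol/L)⁻²·day⁻¹

Step 1: For overall order n, rate = k × (concentration)^n.
Step 2: Rate has units mol/L·day⁻¹; concentration term has units (mol/L)^3.
Step 3: k = rate / (concentration)^n, so units of k = (mol/L)^(1-3)·day⁻¹ = (mol/L)⁻²·day⁻¹.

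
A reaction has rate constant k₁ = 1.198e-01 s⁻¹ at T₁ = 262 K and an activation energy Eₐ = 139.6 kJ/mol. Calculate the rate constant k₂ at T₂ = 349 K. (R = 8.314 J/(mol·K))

1.039e+06 s⁻¹

Step 1: Use the two-temperature Arrhenius form: ln(k₂/k₁) = -Eₐ/R × (1/T₂ - 1/T₁)
Step 2: Convert Eₐ to J/mol: 139.6 kJ/mol = 139600 J/mol
Step 3: 1/T₂ - 1/T₁ = 1/349 - 1/262 = -9.514644e-04 K⁻¹
Step 4: ln(k₂/k₁) = -139600/8.314 × -9.514644e-04 = 15.97600
Step 5: k₂ = k₁ × exp(15.97600) = 1.198e-01 × 8.67538e+06 = 1.039e+06 s⁻¹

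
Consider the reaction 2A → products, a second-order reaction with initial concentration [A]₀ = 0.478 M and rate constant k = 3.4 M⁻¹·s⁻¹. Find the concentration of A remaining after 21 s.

0.01361 M

Step 1: For a second-order reaction: 1/[A] = 1/[A]₀ + kt
Step 2: 1/[A] = 1/0.478 + 3.4 × 21
Step 3: 1/[A] = 2.092 + 71.4 = 73.49
Step 4: [A] = 1/73.49 = 0.01361 M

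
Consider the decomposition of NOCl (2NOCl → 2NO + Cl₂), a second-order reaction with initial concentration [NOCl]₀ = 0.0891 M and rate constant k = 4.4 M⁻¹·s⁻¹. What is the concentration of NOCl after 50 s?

0.004325 M

Step 1: For a second-order reaction: 1/[NOCl] = 1/[NOCl]₀ + kt
Step 2: 1/[NOCl] = 1/0.0891 + 4.4 × 50
Step 3: 1/[NOCl] = 11.22 + 220 = 231.2
Step 4: [NOCl] = 1/231.2 = 0.004325 M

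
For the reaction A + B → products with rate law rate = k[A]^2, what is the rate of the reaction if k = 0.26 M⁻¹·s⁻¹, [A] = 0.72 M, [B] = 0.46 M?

0.1348 M/s

Step 1: The rate law is rate = k[A]^2
Step 2: Note that the rate does not depend on [B] (zero order in B).
Step 3: rate = 0.26 × (0.72)^2 = 0.134784 M/s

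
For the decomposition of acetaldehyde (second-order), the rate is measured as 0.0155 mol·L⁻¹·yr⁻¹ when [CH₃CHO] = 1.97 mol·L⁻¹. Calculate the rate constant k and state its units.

0.003994 (mol·L⁻¹)⁻¹·yr⁻¹

Step 1: rate = k[CH₃CHO]^2, so k = rate / [CH₃CHO]^2.
Step 2: k = 0.0155 / (1.97)^2 = 0.0155 / 3.881.
Step 3: k = 0.003994 (mol·L⁻¹)⁻¹·yr⁻¹.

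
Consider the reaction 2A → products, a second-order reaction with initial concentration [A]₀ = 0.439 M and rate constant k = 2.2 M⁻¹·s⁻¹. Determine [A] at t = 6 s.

0.06461 M

Step 1: For a second-order reaction: 1/[A] = 1/[A]₀ + kt
Step 2: 1/[A] = 1/0.439 + 2.2 × 6
Step 3: 1/[A] = 2.278 + 13.2 = 15.48
Step 4: [A] = 1/15.48 = 0.06461 M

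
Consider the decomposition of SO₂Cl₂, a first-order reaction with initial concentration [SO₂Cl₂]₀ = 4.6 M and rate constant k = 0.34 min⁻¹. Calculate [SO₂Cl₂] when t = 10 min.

0.1535 M

Step 1: For a first-order reaction: [SO₂Cl₂] = [SO₂Cl₂]₀ × e^(-kt)
Step 2: [SO₂Cl₂] = 4.6 × e^(-0.34 × 10)
Step 3: [SO₂Cl₂] = 4.6 × e^(-3.4)
Step 4: [SO₂Cl₂] = 4.6 × 0.0333733 = 0.1535 M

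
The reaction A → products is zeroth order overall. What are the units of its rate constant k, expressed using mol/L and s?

mol/L·s⁻¹

Step 1: For overall order n, rate = k × (concentration)^n.
Step 2: Rate has units mol/L·s⁻¹; concentration term has units (mol/L)^0.
Step 3: k = rate / (concentration)^n, so units of k = (mol/L)^(1-0)·s⁻¹ = mol/L·s⁻¹.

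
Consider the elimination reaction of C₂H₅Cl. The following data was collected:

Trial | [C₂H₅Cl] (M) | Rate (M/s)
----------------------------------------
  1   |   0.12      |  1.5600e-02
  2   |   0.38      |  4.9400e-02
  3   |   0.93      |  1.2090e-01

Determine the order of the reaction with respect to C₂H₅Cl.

first order (1)

Step 1: Compare trials to find order n where rate₂/rate₁ = ([C₂H₅Cl]₂/[C₂H₅Cl]₁)^n
Step 2: rate₂/rate₁ = 4.9400e-02/1.5600e-02 = 3.167
Step 3: [C₂H₅Cl]₂/[C₂H₅Cl]₁ = 0.38/0.12 = 3.167
Step 4: n = ln(3.167)/ln(3.167) = 1.00 ≈ 1
Step 5: The reaction is first order in C₂H₅Cl.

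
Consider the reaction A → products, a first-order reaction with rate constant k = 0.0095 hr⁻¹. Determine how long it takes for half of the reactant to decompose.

72.96 hr

Step 1: For a first-order reaction, t₁/₂ = ln(2)/k
Step 2: t₁/₂ = ln(2)/0.0095
Step 3: t₁/₂ = 0.6931/0.0095 = 72.96 hr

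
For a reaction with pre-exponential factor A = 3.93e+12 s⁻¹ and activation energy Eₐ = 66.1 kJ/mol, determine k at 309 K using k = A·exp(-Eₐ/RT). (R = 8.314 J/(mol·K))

2.63e+01 s⁻¹

Step 1: Use the Arrhenius equation: k = A × exp(-Eₐ/RT)
Step 2: Convert Eₐ to J/mol: 66.1 kJ/mol = 66100 J/mol
Step 3: Calculate the exponent: -Eₐ/(RT) = -66100/(8.314 × 309) = -25.72960
Step 4: k = 3.93e+12 × exp(-25.72960)
Step 5: k = 3.93e+12 × 6.69540e-12 = 2.6313e+01 s⁻¹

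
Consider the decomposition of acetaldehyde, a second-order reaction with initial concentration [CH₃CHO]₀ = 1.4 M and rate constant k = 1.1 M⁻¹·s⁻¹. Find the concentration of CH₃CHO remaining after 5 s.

0.1609 M

Step 1: For a second-order reaction: 1/[CH₃CHO] = 1/[CH₃CHO]₀ + kt
Step 2: 1/[CH₃CHO] = 1/1.4 + 1.1 × 5
Step 3: 1/[CH₃CHO] = 0.7143 + 5.5 = 6.214
Step 4: [CH₃CHO] = 1/6.214 = 0.1609 M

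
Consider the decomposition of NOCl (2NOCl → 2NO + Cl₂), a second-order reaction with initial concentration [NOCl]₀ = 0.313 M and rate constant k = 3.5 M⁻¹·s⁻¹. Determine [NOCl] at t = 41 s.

0.006817 M

Step 1: For a second-order reaction: 1/[NOCl] = 1/[NOCl]₀ + kt
Step 2: 1/[NOCl] = 1/0.313 + 3.5 × 41
Step 3: 1/[NOCl] = 3.195 + 143.5 = 146.7
Step 4: [NOCl] = 1/146.7 = 0.006817 M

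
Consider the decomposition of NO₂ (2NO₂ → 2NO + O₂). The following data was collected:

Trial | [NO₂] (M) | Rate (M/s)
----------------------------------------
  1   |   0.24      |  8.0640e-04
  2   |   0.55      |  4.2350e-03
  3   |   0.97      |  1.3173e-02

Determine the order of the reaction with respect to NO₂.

second order (2)

Step 1: Compare trials to find order n where rate₂/rate₁ = ([NO₂]₂/[NO₂]₁)^n
Step 2: rate₂/rate₁ = 4.2350e-03/8.0640e-04 = 5.252
Step 3: [NO₂]₂/[NO₂]₁ = 0.55/0.24 = 2.292
Step 4: n = ln(5.252)/ln(2.292) = 2.00 ≈ 2
Step 5: The reaction is second order in NO₂.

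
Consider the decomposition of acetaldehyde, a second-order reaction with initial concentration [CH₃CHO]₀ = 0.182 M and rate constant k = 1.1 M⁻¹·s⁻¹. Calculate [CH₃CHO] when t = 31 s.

0.02526 M

Step 1: For a second-order reaction: 1/[CH₃CHO] = 1/[CH₃CHO]₀ + kt
Step 2: 1/[CH₃CHO] = 1/0.182 + 1.1 × 31
Step 3: 1/[CH₃CHO] = 5.495 + 34.1 = 39.59
Step 4: [CH₃CHO] = 1/39.59 = 0.02526 M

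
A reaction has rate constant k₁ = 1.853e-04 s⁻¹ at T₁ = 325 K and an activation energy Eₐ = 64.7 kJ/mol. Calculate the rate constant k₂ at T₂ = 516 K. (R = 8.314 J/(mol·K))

1.310e+00 s⁻¹

Step 1: Use the two-temperature Arrhenius form: ln(k₂/k₁) = -Eₐ/R × (1/T₂ - 1/T₁)
Step 2: Convert Eₐ to J/mol: 64.7 kJ/mol = 64700 J/mol
Step 3: 1/T₂ - 1/T₁ = 1/516 - 1/325 = -1.138939e-03 K⁻¹
Step 4: ln(k₂/k₁) = -64700/8.314 × -1.138939e-03 = 8.86329
Step 5: k₂ = k₁ × exp(8.86329) = 1.853e-04 × 7.06770e+03 = 1.310e+00 s⁻¹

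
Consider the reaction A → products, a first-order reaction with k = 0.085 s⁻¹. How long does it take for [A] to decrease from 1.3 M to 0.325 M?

16.31 s

Step 1: For first-order: t = ln([A]₀/[A])/k
Step 2: t = ln(1.3/0.325)/0.085
Step 3: t = ln(4)/0.085
Step 4: t = 1.386/0.085 = 16.31 s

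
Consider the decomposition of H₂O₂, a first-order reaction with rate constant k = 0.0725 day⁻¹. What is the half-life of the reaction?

9.561 day

Step 1: For a first-order reaction, t₁/₂ = ln(2)/k
Step 2: t₁/₂ = ln(2)/0.0725
Step 3: t₁/₂ = 0.6931/0.0725 = 9.561 day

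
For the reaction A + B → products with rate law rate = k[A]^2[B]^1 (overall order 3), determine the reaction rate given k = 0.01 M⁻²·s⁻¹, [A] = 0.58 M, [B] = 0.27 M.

0.0009083 M/s

Step 1: The rate law is rate = k[A]^2[B]^1, overall order = 2+1 = 3
Step 2: Substitute values: rate = 0.01 × (0.58)^2 × (0.27)^1
Step 3: rate = 0.01 × 0.3364 × 0.27 = 0.00090828 M/s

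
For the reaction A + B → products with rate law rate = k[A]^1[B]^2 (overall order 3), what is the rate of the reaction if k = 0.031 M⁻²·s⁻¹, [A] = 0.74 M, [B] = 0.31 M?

0.002205 M/s

Step 1: The rate law is rate = k[A]^1[B]^2, overall order = 1+2 = 3
Step 2: Substitute values: rate = 0.031 × (0.74)^1 × (0.31)^2
Step 3: rate = 0.031 × 0.74 × 0.0961 = 0.00220453 M/s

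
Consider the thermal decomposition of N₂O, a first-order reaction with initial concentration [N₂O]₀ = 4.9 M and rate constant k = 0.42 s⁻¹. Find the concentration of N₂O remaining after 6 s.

0.3943 M

Step 1: For a first-order reaction: [N₂O] = [N₂O]₀ × e^(-kt)
Step 2: [N₂O] = 4.9 × e^(-0.42 × 6)
Step 3: [N₂O] = 4.9 × e^(-2.52)
Step 4: [N₂O] = 4.9 × 0.0804596 = 0.3943 M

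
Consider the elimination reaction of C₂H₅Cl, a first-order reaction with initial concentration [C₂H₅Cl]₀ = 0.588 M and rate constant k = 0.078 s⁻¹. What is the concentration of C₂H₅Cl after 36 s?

0.03547 M

Step 1: For a first-order reaction: [C₂H₅Cl] = [C₂H₅Cl]₀ × e^(-kt)
Step 2: [C₂H₅Cl] = 0.588 × e^(-0.078 × 36)
Step 3: [C₂H₅Cl] = 0.588 × e^(-2.808)
Step 4: [C₂H₅Cl] = 0.588 × 0.0603255 = 0.03547 M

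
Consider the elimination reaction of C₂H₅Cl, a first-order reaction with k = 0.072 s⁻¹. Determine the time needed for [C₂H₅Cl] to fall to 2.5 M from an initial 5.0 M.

9.627 s

Step 1: For first-order: t = ln([C₂H₅Cl]₀/[C₂H₅Cl])/k
Step 2: t = ln(5.0/2.5)/0.072
Step 3: t = ln(2)/0.072
Step 4: t = 0.6931/0.072 = 9.627 s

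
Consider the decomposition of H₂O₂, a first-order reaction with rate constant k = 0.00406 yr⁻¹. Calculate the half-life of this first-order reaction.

170.7 yr

Step 1: For a first-order reaction, t₁/₂ = ln(2)/k
Step 2: t₁/₂ = ln(2)/0.00406
Step 3: t₁/₂ = 0.6931/0.00406 = 170.7 yr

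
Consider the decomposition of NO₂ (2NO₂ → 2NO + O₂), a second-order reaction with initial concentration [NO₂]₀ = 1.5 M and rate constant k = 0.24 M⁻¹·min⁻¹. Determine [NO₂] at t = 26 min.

0.1448 M

Step 1: For a second-order reaction: 1/[NO₂] = 1/[NO₂]₀ + kt
Step 2: 1/[NO₂] = 1/1.5 + 0.24 × 26
Step 3: 1/[NO₂] = 0.6667 + 6.24 = 6.907
Step 4: [NO₂] = 1/6.907 = 0.1448 M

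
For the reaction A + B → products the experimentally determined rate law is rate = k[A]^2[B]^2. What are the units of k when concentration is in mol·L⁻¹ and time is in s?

(mol·L⁻¹)⁻³·s⁻¹

Step 1: Overall order = 2 + 2 = 4.
Step 2: rate has units mol·L⁻¹·s⁻¹; [A]^2[B]^2 has units (mol·L⁻¹)^4.
Step 3: k = rate/([A]^2[B]^2), so units of k = (mol·L⁻¹)^(1-4)·s⁻¹ = (mol·L⁻¹)⁻³·s⁻¹.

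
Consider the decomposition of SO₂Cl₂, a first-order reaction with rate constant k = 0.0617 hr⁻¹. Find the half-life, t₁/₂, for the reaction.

11.23 hr

Step 1: For a first-order reaction, t₁/₂ = ln(2)/k
Step 2: t₁/₂ = ln(2)/0.0617
Step 3: t₁/₂ = 0.6931/0.0617 = 11.23 hr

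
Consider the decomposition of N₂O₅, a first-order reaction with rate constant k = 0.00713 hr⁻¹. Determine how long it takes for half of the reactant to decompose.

97.22 hr

Step 1: For a first-order reaction, t₁/₂ = ln(2)/k
Step 2: t₁/₂ = ln(2)/0.00713
Step 3: t₁/₂ = 0.6931/0.00713 = 97.22 hr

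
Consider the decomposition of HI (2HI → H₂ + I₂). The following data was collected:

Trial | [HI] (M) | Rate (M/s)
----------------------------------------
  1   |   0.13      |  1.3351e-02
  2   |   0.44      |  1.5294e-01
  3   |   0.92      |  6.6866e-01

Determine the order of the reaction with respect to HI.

second order (2)

Step 1: Compare trials to find order n where rate₂/rate₁ = ([HI]₂/[HI]₁)^n
Step 2: rate₂/rate₁ = 1.5294e-01/1.3351e-02 = 11.46
Step 3: [HI]₂/[HI]₁ = 0.44/0.13 = 3.385
Step 4: n = ln(11.46)/ln(3.385) = 2.00 ≈ 2
Step 5: The reaction is second order in HI.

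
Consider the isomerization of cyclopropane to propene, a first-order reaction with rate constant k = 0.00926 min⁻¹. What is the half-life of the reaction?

74.85 min

Step 1: For a first-order reaction, t₁/₂ = ln(2)/k
Step 2: t₁/₂ = ln(2)/0.00926
Step 3: t₁/₂ = 0.6931/0.00926 = 74.85 min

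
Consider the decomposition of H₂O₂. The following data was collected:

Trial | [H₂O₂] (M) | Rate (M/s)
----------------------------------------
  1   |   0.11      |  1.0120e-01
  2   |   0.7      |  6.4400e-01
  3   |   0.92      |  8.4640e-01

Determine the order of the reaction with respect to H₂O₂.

first order (1)

Step 1: Compare trials to find order n where rate₂/rate₁ = ([H₂O₂]₂/[H₂O₂]₁)^n
Step 2: rate₂/rate₁ = 6.4400e-01/1.0120e-01 = 6.364
Step 3: [H₂O₂]₂/[H₂O₂]₁ = 0.7/0.11 = 6.364
Step 4: n = ln(6.364)/ln(6.364) = 1.00 ≈ 1
Step 5: The reaction is first order in H₂O₂.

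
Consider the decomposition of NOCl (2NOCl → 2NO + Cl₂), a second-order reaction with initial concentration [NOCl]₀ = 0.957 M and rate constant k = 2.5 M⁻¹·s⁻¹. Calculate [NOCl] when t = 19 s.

0.0206 M

Step 1: For a second-order reaction: 1/[NOCl] = 1/[NOCl]₀ + kt
Step 2: 1/[NOCl] = 1/0.957 + 2.5 × 19
Step 3: 1/[NOCl] = 1.045 + 47.5 = 48.54
Step 4: [NOCl] = 1/48.54 = 0.0206 M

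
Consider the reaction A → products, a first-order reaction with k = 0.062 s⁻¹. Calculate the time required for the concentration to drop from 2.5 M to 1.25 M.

11.18 s

Step 1: For first-order: t = ln([A]₀/[A])/k
Step 2: t = ln(2.5/1.25)/0.062
Step 3: t = ln(2)/0.062
Step 4: t = 0.6931/0.062 = 11.18 s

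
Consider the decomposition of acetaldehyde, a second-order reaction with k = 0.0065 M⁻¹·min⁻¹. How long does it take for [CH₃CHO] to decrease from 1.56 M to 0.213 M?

623.7 min

Step 1: For second-order: t = (1/[CH₃CHO] - 1/[CH₃CHO]₀)/k
Step 2: t = (1/0.213 - 1/1.56)/0.0065
Step 3: t = (4.695 - 0.641)/0.0065
Step 4: t = 4.054/0.0065 = 623.7 min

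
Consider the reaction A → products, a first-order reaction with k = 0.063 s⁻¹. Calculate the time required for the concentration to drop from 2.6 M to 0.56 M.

24.37 s

Step 1: For first-order: t = ln([A]₀/[A])/k
Step 2: t = ln(2.6/0.56)/0.063
Step 3: t = ln(4.643)/0.063
Step 4: t = 1.535/0.063 = 24.37 s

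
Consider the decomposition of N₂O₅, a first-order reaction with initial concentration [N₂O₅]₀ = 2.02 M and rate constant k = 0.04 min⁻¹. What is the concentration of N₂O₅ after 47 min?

0.3082 M

Step 1: For a first-order reaction: [N₂O₅] = [N₂O₅]₀ × e^(-kt)
Step 2: [N₂O₅] = 2.02 × e^(-0.04 × 47)
Step 3: [N₂O₅] = 2.02 × e^(-1.88)
Step 4: [N₂O₅] = 2.02 × 0.15259 = 0.3082 M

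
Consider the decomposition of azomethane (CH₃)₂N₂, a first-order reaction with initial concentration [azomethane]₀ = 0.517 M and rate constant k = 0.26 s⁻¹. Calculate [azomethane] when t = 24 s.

0.001008 M

Step 1: For a first-order reaction: [azomethane] = [azomethane]₀ × e^(-kt)
Step 2: [azomethane] = 0.517 × e^(-0.26 × 24)
Step 3: [azomethane] = 0.517 × e^(-6.24)
Step 4: [azomethane] = 0.517 × 0.00194986 = 0.001008 M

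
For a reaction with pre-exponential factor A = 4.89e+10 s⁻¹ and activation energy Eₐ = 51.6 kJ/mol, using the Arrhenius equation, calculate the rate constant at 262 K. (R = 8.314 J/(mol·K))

2.52e+00 s⁻¹

Step 1: Use the Arrhenius equation: k = A × exp(-Eₐ/RT)
Step 2: Convert Eₐ to J/mol: 51.6 kJ/mol = 51600 J/mol
Step 3: Calculate the exponent: -Eₐ/(RT) = -51600/(8.314 × 262) = -23.68855
Step 4: k = 4.89e+10 × exp(-23.68855)
Step 5: k = 4.89e+10 × 5.15458e-11 = 2.5206e+00 s⁻¹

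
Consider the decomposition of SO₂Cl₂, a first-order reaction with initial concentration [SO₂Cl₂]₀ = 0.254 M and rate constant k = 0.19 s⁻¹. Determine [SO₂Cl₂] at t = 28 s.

0.001243 M

Step 1: For a first-order reaction: [SO₂Cl₂] = [SO₂Cl₂]₀ × e^(-kt)
Step 2: [SO₂Cl₂] = 0.254 × e^(-0.19 × 28)
Step 3: [SO₂Cl₂] = 0.254 × e^(-5.32)
Step 4: [SO₂Cl₂] = 0.254 × 0.00489275 = 0.001243 M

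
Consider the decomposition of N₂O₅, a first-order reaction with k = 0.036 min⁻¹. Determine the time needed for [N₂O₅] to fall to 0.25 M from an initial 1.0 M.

38.51 min

Step 1: For first-order: t = ln([N₂O₅]₀/[N₂O₅])/k
Step 2: t = ln(1.0/0.25)/0.036
Step 3: t = ln(4)/0.036
Step 4: t = 1.386/0.036 = 38.51 min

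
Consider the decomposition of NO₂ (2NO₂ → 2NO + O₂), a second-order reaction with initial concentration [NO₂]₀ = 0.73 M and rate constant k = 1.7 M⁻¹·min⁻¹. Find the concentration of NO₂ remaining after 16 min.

0.035 M

Step 1: For a second-order reaction: 1/[NO₂] = 1/[NO₂]₀ + kt
Step 2: 1/[NO₂] = 1/0.73 + 1.7 × 16
Step 3: 1/[NO₂] = 1.37 + 27.2 = 28.57
Step 4: [NO₂] = 1/28.57 = 0.035 M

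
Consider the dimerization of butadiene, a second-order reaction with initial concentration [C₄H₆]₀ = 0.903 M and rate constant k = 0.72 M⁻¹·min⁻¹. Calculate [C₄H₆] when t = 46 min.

0.02922 M

Step 1: For a second-order reaction: 1/[C₄H₆] = 1/[C₄H₆]₀ + kt
Step 2: 1/[C₄H₆] = 1/0.903 + 0.72 × 46
Step 3: 1/[C₄H₆] = 1.107 + 33.12 = 34.23
Step 4: [C₄H₆] = 1/34.23 = 0.02922 M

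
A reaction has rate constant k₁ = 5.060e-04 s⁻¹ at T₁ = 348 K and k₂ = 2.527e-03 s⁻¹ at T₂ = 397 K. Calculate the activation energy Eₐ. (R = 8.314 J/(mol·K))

37.7 kJ/mol

Step 1: Use the two-temperature Arrhenius form: ln(k₂/k₁) = -Eₐ/R × (1/T₂ - 1/T₁)
Step 2: ln(k₂/k₁) = ln(2.527e-03/5.060e-04) = ln(4.99407) = 1.60825
Step 3: 1/T₂ - 1/T₁ = 1/397 - 1/348 = -3.546715e-04 K⁻¹
Step 4: Eₐ = -R × ln(k₂/k₁) / (1/T₂ - 1/T₁) = -8.314 × 1.60825 / -3.546715e-04
Step 5: Eₐ = 3.7700e+04 J/mol = 37.7 kJ/mol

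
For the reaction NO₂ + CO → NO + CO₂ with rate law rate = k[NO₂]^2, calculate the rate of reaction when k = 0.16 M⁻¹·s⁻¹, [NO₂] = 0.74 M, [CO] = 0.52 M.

0.08762 M/s

Step 1: The rate law is rate = k[NO₂]^2
Step 2: Note that the rate does not depend on [CO] (zero order in CO).
Step 3: rate = 0.16 × (0.74)^2 = 0.087616 M/s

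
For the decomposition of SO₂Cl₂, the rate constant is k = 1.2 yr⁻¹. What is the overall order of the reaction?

first order (1)

Step 1: The units of k for an nth-order reaction are (concentration)^(1-n)·(time)⁻¹.
Step 2: Here k has units yr⁻¹, so the concentration exponent is 0.
Step 3: 1 - n = 0 ⇒ n = 1. The reaction is first order.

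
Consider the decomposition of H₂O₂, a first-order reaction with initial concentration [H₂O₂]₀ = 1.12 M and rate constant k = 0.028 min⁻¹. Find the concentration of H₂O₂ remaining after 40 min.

0.3654 M

Step 1: For a first-order reaction: [H₂O₂] = [H₂O₂]₀ × e^(-kt)
Step 2: [H₂O₂] = 1.12 × e^(-0.028 × 40)
Step 3: [H₂O₂] = 1.12 × e^(-1.12)
Step 4: [H₂O₂] = 1.12 × 0.32628 = 0.3654 M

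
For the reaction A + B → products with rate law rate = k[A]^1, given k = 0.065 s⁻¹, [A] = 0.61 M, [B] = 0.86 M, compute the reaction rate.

0.03965 M/s

Step 1: The rate law is rate = k[A]^1
Step 2: Note that the rate does not depend on [B] (zero order in B).
Step 3: rate = 0.065 × (0.61)^1 = 0.03965 M/s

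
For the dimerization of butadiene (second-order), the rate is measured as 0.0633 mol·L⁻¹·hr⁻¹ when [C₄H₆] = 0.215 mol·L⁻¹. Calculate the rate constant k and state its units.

1.369 (mol·L⁻¹)⁻¹·hr⁻¹

Step 1: rate = k[C₄H₆]^2, so k = rate / [C₄H₆]^2.
Step 2: k = 0.0633 / (0.215)^2 = 0.0633 / 0.04622.
Step 3: k = 1.369 (mol·L⁻¹)⁻¹·hr⁻¹.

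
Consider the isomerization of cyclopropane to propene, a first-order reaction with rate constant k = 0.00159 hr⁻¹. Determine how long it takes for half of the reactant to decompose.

435.9 hr

Step 1: For a first-order reaction, t₁/₂ = ln(2)/k
Step 2: t₁/₂ = ln(2)/0.00159
Step 3: t₁/₂ = 0.6931/0.00159 = 435.9 hr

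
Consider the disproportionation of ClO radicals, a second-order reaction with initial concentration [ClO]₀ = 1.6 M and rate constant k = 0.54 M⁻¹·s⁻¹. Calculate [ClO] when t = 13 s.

0.1308 M

Step 1: For a second-order reaction: 1/[ClO] = 1/[ClO]₀ + kt
Step 2: 1/[ClO] = 1/1.6 + 0.54 × 13
Step 3: 1/[ClO] = 0.625 + 7.02 = 7.645
Step 4: [ClO] = 1/7.645 = 0.1308 M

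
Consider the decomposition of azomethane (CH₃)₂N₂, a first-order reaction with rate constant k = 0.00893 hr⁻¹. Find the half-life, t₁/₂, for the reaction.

77.62 hr

Step 1: For a first-order reaction, t₁/₂ = ln(2)/k
Step 2: t₁/₂ = ln(2)/0.00893
Step 3: t₁/₂ = 0.6931/0.00893 = 77.62 hr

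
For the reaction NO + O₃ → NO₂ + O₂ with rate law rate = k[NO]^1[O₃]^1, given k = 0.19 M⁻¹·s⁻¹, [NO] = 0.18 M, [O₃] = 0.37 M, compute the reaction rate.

0.01265 M/s

Step 1: The rate law is rate = k[NO]^1[O₃]^1
Step 2: Substitute: rate = 0.19 × (0.18)^1 × (0.37)^1
Step 3: rate = 0.19 × 0.18 × 0.37 = 0.012654 M/s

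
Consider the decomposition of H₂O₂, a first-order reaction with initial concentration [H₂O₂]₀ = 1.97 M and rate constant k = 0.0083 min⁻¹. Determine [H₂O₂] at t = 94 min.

0.9029 M

Step 1: For a first-order reaction: [H₂O₂] = [H₂O₂]₀ × e^(-kt)
Step 2: [H₂O₂] = 1.97 × e^(-0.0083 × 94)
Step 3: [H₂O₂] = 1.97 × e^(-0.7802)
Step 4: [H₂O₂] = 1.97 × 0.458314 = 0.9029 M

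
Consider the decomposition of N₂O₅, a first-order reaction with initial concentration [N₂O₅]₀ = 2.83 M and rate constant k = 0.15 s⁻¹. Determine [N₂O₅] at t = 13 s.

0.4026 M

Step 1: For a first-order reaction: [N₂O₅] = [N₂O₅]₀ × e^(-kt)
Step 2: [N₂O₅] = 2.83 × e^(-0.15 × 13)
Step 3: [N₂O₅] = 2.83 × e^(-1.95)
Step 4: [N₂O₅] = 2.83 × 0.142274 = 0.4026 M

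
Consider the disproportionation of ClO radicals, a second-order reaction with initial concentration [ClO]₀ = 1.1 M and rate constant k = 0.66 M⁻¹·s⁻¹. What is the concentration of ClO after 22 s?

0.06481 M

Step 1: For a second-order reaction: 1/[ClO] = 1/[ClO]₀ + kt
Step 2: 1/[ClO] = 1/1.1 + 0.66 × 22
Step 3: 1/[ClO] = 0.9091 + 14.52 = 15.43
Step 4: [ClO] = 1/15.43 = 0.06481 M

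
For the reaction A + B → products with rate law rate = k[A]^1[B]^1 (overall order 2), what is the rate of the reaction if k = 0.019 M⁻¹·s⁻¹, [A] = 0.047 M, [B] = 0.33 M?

0.0002947 M/s

Step 1: The rate law is rate = k[A]^1[B]^1, overall order = 1+1 = 2
Step 2: Substitute values: rate = 0.019 × (0.047)^1 × (0.33)^1
Step 3: rate = 0.019 × 0.047 × 0.33 = 0.00029469 M/s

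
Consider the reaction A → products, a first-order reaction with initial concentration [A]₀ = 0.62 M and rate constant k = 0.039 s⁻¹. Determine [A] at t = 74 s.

0.0346 M

Step 1: For a first-order reaction: [A] = [A]₀ × e^(-kt)
Step 2: [A] = 0.62 × e^(-0.039 × 74)
Step 3: [A] = 0.62 × e^(-2.886)
Step 4: [A] = 0.62 × 0.055799 = 0.0346 M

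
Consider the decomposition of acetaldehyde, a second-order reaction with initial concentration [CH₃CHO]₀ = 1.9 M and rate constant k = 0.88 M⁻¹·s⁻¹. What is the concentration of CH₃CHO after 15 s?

0.07285 M

Step 1: For a second-order reaction: 1/[CH₃CHO] = 1/[CH₃CHO]₀ + kt
Step 2: 1/[CH₃CHO] = 1/1.9 + 0.88 × 15
Step 3: 1/[CH₃CHO] = 0.5263 + 13.2 = 13.73
Step 4: [CH₃CHO] = 1/13.73 = 0.07285 M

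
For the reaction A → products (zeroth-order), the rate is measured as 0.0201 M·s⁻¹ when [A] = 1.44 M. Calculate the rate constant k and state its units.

0.0201 M·s⁻¹

Step 1: For a zeroth-order reaction, rate = k (independent of concentration).
Step 2: k = rate = 0.0201 M·s⁻¹.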